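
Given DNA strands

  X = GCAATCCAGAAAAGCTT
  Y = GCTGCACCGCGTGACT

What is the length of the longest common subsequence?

One common subsequence of length 9: G (X #1, Y #4); then C (X #2, Y #5); then A (X #3, Y #6); then C (X #6, Y #8); then C (X #7, Y #10); then G (X #9, Y #13); then A (X #13, Y #14); then C (X #15, Y #15); then T (X #17, Y #16). The LCS DP gives dp[17][16] = 9, so this is optimal.

9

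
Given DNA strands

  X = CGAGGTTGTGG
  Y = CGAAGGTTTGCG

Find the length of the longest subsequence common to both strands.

Match C (X #1, Y #1); then G (X #2, Y #2); then A (X #3, Y #4); then G (X #4, Y #5); then G (X #5, Y #6); then T (X #6, Y #7); then T (X #7, Y #8); then T (X #9, Y #9); then G (X #10, Y #10); then G (X #11, Y #12) — 10 bases in the same relative order in both. Since dp[11][12] = 10, nothing longer is possible.

10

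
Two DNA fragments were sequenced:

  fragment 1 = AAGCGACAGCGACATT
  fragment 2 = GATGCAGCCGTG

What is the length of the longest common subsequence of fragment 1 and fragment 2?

Match A (fragment 1 #1, fragment 2 #2) → G (fragment 1 #3, fragment 2 #4) → C (fragment 1 #4, fragment 2 #5) → G (fragment 1 #5, fragment 2 #7) → C (fragment 1 #7, fragment 2 #8) → C (fragment 1 #10, fragment 2 #9) → G (fragment 1 #11, fragment 2 #10) → T (fragment 1 #15, fragment 2 #11) — 8 bases in the same relative order in both, and the DP table's final entry dp[16][12] is also 8, so no common subsequence is longer.

8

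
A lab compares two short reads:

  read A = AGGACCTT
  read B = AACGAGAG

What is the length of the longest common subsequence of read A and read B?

Let dp[i][j] be the LCS length of the first i bases of read A and the first j bases of read B. dp[i][j] = dp[i-1][j-1]+1 when the i-th and j-th bases match, else max(dp[i-1][j], dp[i][j-1]).
    ·  A  A  C  G  A  G  A  G
 ·  0  0  0  0  0  0  0  0  0
 A  0  1  1  1  1  1  1  1  1
 G  0  1  1  1  2  2  2  2  2
 G  0  1  1  1  2  2  3  3  3
 A  0  1  2  2  2  3  3  4  4
 C  0  1  2  3  3  3  3  4  4
 C  0  1  2  3  3  3  3  4  4
 T  0  1  2  3  3  3  3  4  4
 T  0  1  2  3  3  3  3  4  4
dp[8][8] = 4. One LCS (by backtracking along matches): AGGA.

4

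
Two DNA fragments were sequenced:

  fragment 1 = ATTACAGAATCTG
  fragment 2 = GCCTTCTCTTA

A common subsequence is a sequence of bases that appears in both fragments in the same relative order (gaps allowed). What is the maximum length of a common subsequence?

6

Let dp[i][j] be the LCS length of the first i bases of fragment 1 and the first j bases of fragment 2. dp[i][j] = dp[i-1][j-1]+1 when the i-th and j-th bases match, else max(dp[i-1][j], dp[i][j-1]).
    ·  G  C  C  T  T  C  T  C  T  T  A
 ·  0  0  0  0  0  0  0  0  0  0  0  0
 A  0  0  0  0  0  0  0  0  0  0  0  1
 T  0  0  0  0  1  1  1  1  1  1  1  1
 T  0  0  0  0  1  2  2  2  2  2  2  2
 A  0  0  0  0  1  2  2  2  2  2  2  3
 C  0  0  1  1  1  2  3  3  3  3  3  3
 A  0  0  1  1  1  2  3  3  3  3  3  4
 G  0  1  1  1  1  2  3  3  3  3  3  4
 A  0  1  1  1  1  2  3  3  3  3  3  4
 A  0  1  1  1  1  2  3  3  3  3  3  4
 T  0  1  1  1  2  2  3  4  4  4  4  4
 C  0  1  2  2  2  2  3  4  5  5  5  5
 T  0  1  2  2  3  3  3  4  5  6  6  6
 G  0  1  2  2  3  3  3  4  5  6  6  6
dp[13][11] = 6. One LCS (by backtracking along matches): TTCTCT.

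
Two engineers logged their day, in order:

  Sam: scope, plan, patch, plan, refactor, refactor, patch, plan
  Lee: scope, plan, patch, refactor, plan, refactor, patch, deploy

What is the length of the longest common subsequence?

Match scope (Sam #1, Lee #1), plan (Sam #2, Lee #2), patch (Sam #3, Lee #3), plan (Sam #4, Lee #5), refactor (Sam #6, Lee #6), patch (Sam #7, Lee #7) — 6 tasks in the same relative order in both. dp[8][8] = 6 confirms this is the maximum.

6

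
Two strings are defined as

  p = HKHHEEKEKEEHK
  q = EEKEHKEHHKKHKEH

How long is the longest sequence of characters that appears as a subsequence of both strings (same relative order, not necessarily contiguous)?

8

Match H (p #1, q #5), K (p #2, q #6), H (p #3, q #8), H (p #4, q #9), K (p #7, q #11), K (p #9, q #13), E (p #11, q #14), H (p #12, q #15) — 8 characters in the same relative order in both. dp[13][15] = 8 confirms this is the maximum.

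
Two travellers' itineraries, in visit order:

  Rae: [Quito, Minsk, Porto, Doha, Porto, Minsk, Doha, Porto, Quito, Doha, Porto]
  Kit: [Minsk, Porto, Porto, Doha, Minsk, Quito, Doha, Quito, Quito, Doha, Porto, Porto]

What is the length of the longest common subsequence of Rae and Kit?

8

Taking Minsk [2,1] → Porto [3,3] → Doha [4,4] → Minsk [6,5] → Doha [7,7] → Quito [9,9] → Doha [10,10] → Porto [11,12] gives a common subsequence of length 8. Since dp[11][12] = 8, nothing longer is possible.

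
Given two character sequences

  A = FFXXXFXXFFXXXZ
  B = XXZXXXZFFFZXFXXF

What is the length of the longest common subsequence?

10

Taking X [3,1]; then X [4,2]; then X [5,4]; then X [7,5]; then X [8,6]; then F [9,9]; then F [10,10]; then X [11,12]; then X [12,14]; then X [13,15] gives a common subsequence of length 10. dp[14][16] = 10 confirms this is the maximum.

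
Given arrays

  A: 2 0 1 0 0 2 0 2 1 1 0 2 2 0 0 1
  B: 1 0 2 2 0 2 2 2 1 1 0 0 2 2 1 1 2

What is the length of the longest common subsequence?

Pick 1 at A[3]=B[1] → 0 at A[4]=B[2] → 0 at A[5]=B[5] → 2 at A[6]=B[7] → 2 at A[8]=B[8] → 1 at A[9]=B[9] → 1 at A[10]=B[10] → 0 at A[11]=B[12] → 2 at A[12]=B[13] → 2 at A[13]=B[14] → 1 at A[16]=B[16]; all 11 values appear in both, in order. The LCS DP gives dp[16][17] = 11, so this is optimal.

11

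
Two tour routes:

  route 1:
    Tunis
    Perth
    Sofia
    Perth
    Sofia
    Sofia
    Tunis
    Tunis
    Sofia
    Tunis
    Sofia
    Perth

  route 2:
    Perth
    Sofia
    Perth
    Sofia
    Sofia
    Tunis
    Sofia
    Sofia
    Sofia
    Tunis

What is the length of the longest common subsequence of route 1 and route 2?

One common subsequence of length 8: Perth at route 1[2]=route 2[1], then Sofia at route 1[3]=route 2[2], then Perth at route 1[4]=route 2[3], then Sofia at route 1[5]=route 2[4], then Sofia at route 1[6]=route 2[5], then Tunis at route 1[7]=route 2[6], then Sofia at route 1[9]=route 2[9], then Tunis at route 1[10]=route 2[10]. dp[12][10] = 8 confirms this is the maximum.

8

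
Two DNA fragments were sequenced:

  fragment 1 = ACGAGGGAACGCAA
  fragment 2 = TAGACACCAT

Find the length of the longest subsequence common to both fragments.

One common subsequence of length 7: A at fragment 1[1]=fragment 2[2]; then G at fragment 1[3]=fragment 2[3]; then A at fragment 1[4]=fragment 2[4]; then A at fragment 1[9]=fragment 2[6]; then C at fragment 1[10]=fragment 2[7]; then C at fragment 1[12]=fragment 2[8]; then A at fragment 1[13]=fragment 2[9]. dp[14][10] = 7 confirms this is the maximum.

7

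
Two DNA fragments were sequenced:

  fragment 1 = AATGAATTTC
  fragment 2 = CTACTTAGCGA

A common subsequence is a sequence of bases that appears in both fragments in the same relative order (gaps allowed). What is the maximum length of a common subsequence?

Let dp[i][j] be the LCS length of the first i bases of fragment 1 and the first j bases of fragment 2. dp[i][j] = dp[i-1][j-1]+1 when the i-th and j-th bases match, else max(dp[i-1][j], dp[i][j-1]).
    ·  C  T  A  C  T  T  A  G  C  G  A
 ·  0  0  0  0  0  0  0  0  0  0  0  0
 A  0  0  0  1  1  1  1  1  1  1  1  1
 A  0  0  0  1  1  1  1  2  2  2  2  2
 T  0  0  1  1  1  2  2  2  2  2  2  2
 G  0  0  1  1  1  2  2  2  3  3  3  3
 A  0  0  1  2  2  2  2  3  3  3  3  4
 A  0  0  1  2  2  2  2  3  3  3  3  4
 T  0  0  1  2  2  3  3  3  3  3  3  4
 T  0  0  1  2  2  3  4  4  4  4  4  4
 T  0  0  1  2  2  3  4  4  4  4  4  4
 C  0  1  1  2  3  3  4  4  4  5  5  5
dp[10][11] = 5. One LCS (by backtracking along matches): TATTC.

5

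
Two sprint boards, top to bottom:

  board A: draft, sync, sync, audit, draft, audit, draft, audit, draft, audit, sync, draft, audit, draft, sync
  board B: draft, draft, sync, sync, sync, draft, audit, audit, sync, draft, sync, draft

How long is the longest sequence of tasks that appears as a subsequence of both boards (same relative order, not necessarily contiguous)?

Taking draft at board A[1]=board B[2] → sync at board A[2]=board B[4] → sync at board A[3]=board B[5] → draft at board A[5]=board B[6] → audit at board A[6]=board B[7] → audit at board A[8]=board B[8] → draft at board A[9]=board B[10] → sync at board A[11]=board B[11] → draft at board A[14]=board B[12] gives a common subsequence of length 9. dp[15][12] = 9 confirms this is the maximum.

9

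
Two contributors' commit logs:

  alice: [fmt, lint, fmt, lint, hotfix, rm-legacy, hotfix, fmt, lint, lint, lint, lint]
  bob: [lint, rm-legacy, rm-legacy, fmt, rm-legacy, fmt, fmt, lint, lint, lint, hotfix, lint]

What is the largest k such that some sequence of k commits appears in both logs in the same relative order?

8

Match lint (alice #2, bob #1), then fmt (alice #3, bob #4), then rm-legacy (alice #6, bob #5), then fmt (alice #8, bob #7), then lint (alice #9, bob #8), then lint (alice #10, bob #9), then lint (alice #11, bob #10), then lint (alice #12, bob #12) — 8 commits in the same relative order in both. Since dp[12][12] = 8, nothing longer is possible.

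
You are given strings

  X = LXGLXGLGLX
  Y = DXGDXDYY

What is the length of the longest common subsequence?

Let dp[i][j] be the LCS length of the first i characters of X and the first j characters of Y. dp[i][j] = dp[i-1][j-1]+1 when the i-th and j-th characters match, else max(dp[i-1][j], dp[i][j-1]).
    ·  D  X  G  D  X  D  Y  Y
 ·  0  0  0  0  0  0  0  0  0
 L  0  0  0  0  0  0  0  0  0
 X  0  0  1  1  1  1  1  1  1
 G  0  0  1  2  2  2  2  2  2
 L  0  0  1  2  2  2  2  2  2
 X  0  0  1  2  2  3  3  3  3
 G  0  0  1  2  2  3  3  3  3
 L  0  0  1  2  2  3  3  3  3
 G  0  0  1  2  2  3  3  3  3
 L  0  0  1  2  2  3  3  3  3
 X  0  0  1  2  2  3  3  3  3
dp[10][8] = 3. One LCS (by backtracking along matches): XGX.

3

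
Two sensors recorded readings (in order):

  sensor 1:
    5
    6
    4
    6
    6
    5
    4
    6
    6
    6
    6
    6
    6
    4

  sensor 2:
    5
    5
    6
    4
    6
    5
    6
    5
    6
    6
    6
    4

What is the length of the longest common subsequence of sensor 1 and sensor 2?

Taking 5 [1,2], then 6 [2,3], then 4 [3,4], then 6 [4,5], then 6 [5,7], then 5 [6,8], then 6 [11,9], then 6 [12,10], then 6 [13,11], then 4 [14,12] gives a common subsequence of length 10. dp[14][12] = 10 confirms this is the maximum.

10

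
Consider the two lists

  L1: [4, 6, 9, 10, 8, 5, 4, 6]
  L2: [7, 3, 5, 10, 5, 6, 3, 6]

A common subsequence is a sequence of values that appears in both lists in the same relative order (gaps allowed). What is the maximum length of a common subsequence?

3

Let dp[i][j] be the LCS length of the first i values of L1 and the first j values of L2. dp[i][j] = dp[i-1][j-1]+1 when the i-th and j-th values match, else max(dp[i-1][j], dp[i][j-1]).
    ·  7  3  5 10  5  6  3  6
 ·  0  0  0  0  0  0  0  0  0
 4  0  0  0  0  0  0  0  0  0
 6  0  0  0  0  0  0  1  1  1
 9  0  0  0  0  0  0  1  1  1
10  0  0  0  0  1  1  1  1  1
 8  0  0  0  0  1  1  1  1  1
 5  0  0  0  1  1  2  2  2  2
 4  0  0  0  1  1  2  2  2  2
 6  0  0  0  1  1  2  3  3  3
dp[8][8] = 3. One LCS (by backtracking along matches): 10, 5, 6.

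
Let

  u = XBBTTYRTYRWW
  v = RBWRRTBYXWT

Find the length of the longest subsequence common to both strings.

5

Let dp[i][j] be the LCS length of the first i characters of u and the first j characters of v. dp[i][j] = dp[i-1][j-1]+1 when the i-th and j-th characters match, else max(dp[i-1][j], dp[i][j-1]).
    ·  R  B  W  R  R  T  B  Y  X  W  T
 ·  0  0  0  0  0  0  0  0  0  0  0  0
 X  0  0  0  0  0  0  0  0  0  1  1  1
 B  0  0  1  1  1  1  1  1  1  1  1  1
 B  0  0  1  1  1  1  1  2  2  2  2  2
 T  0  0  1  1  1  1  2  2  2  2  2  3
 T  0  0  1  1  1  1  2  2  2  2  2  3
 Y  0  0  1  1  1  1  2  2  3  3  3  3
 R  0  1  1  1  2  2  2  2  3  3  3  3
 T  0  1  1  1  2  2  3  3  3  3  3  4
 Y  0  1  1  1  2  2  3  3  4  4  4  4
 R  0  1  1  1  2  3  3  3  4  4  4  4
 W  0  1  1  2  2  3  3  3  4  4  5  5
 W  0  1  1  2  2  3  3  3  4  4  5  5
dp[12][11] = 5. One LCS (by backtracking along matches): BRTYW.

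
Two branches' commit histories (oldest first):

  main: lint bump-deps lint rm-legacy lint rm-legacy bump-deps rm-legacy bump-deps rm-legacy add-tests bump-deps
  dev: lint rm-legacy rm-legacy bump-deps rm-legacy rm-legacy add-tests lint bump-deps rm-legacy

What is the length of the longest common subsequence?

One common subsequence of length 8: lint at main[3]=dev[1]; then rm-legacy at main[4]=dev[2]; then rm-legacy at main[6]=dev[3]; then bump-deps at main[7]=dev[4]; then rm-legacy at main[8]=dev[5]; then rm-legacy at main[10]=dev[6]; then add-tests at main[11]=dev[7]; then bump-deps at main[12]=dev[9]. dp[12][10] = 8 confirms this is the maximum.

8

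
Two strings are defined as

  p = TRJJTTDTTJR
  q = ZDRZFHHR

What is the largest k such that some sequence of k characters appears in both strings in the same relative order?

Let dp[i][j] be the LCS length of the first i characters of p and the first j characters of q. dp[i][j] = dp[i-1][j-1]+1 when the i-th and j-th characters match, else max(dp[i-1][j], dp[i][j-1]).
    ·  Z  D  R  Z  F  H  H  R
 ·  0  0  0  0  0  0  0  0  0
 T  0  0  0  0  0  0  0  0  0
 R  0  0  0  1  1  1  1  1  1
 J  0  0  0  1  1  1  1  1  1
 J  0  0  0  1  1  1  1  1  1
 T  0  0  0  1  1  1  1  1  1
 T  0  0  0  1  1  1  1  1  1
 D  0  0  1  1  1  1  1  1  1
 T  0  0  1  1  1  1  1  1  1
 T  0  0  1  1  1  1  1  1  1
 J  0  0  1  1  1  1  1  1  1
 R  0  0  1  2  2  2  2  2  2
dp[11][8] = 2. One LCS (by backtracking along matches): RR.

2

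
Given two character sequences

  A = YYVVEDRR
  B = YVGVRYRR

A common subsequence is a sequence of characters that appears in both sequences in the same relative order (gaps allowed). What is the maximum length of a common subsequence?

5

Let dp[i][j] be the LCS length of the first i characters of A and the first j characters of B. dp[i][j] = dp[i-1][j-1]+1 when the i-th and j-th characters match, else max(dp[i-1][j], dp[i][j-1]).
    ·  Y  V  G  V  R  Y  R  R
 ·  0  0  0  0  0  0  0  0  0
 Y  0  1  1  1  1  1  1  1  1
 Y  0  1  1  1  1  1  2  2  2
 V  0  1  2  2  2  2  2  2  2
 V  0  1  2  2  3  3  3  3  3
 E  0  1  2  2  3  3  3  3  3
 D  0  1  2  2  3  3  3  3  3
 R  0  1  2  2  3  4  4  4  4
 R  0  1  2  2  3  4  4  5  5
dp[8][8] = 5. One LCS (by backtracking along matches): YVVRR.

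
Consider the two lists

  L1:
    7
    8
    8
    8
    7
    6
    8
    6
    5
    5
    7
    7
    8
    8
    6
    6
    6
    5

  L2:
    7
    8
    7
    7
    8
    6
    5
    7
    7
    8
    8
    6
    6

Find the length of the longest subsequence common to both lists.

Pick 7 (L1 #1, L2 #1) → 8 (L1 #2, L2 #2) → 7 (L1 #5, L2 #4) → 8 (L1 #7, L2 #5) → 6 (L1 #8, L2 #6) → 5 (L1 #10, L2 #7) → 7 (L1 #11, L2 #8) → 7 (L1 #12, L2 #9) → 8 (L1 #13, L2 #10) → 8 (L1 #14, L2 #11) → 6 (L1 #16, L2 #12) → 6 (L1 #17, L2 #13); all 12 values appear in both, in order. Since dp[18][13] = 12, nothing longer is possible.

12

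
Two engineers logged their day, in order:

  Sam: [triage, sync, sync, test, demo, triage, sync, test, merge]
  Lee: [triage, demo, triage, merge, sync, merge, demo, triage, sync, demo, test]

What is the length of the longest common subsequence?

6

Pick triage [1,3], then sync [2,5], then demo [5,7], then triage [6,8], then sync [7,9], then test [8,11]; all 6 tasks appear in both, in order, and the DP table's final entry dp[9][11] is also 6, so no common subsequence is longer.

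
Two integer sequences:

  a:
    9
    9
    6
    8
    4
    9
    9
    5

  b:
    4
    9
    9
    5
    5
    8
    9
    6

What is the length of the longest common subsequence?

Let dp[i][j] be the LCS length of the first i values of a and the first j values of b. dp[i][j] = dp[i-1][j-1]+1 when the i-th and j-th values match, else max(dp[i-1][j], dp[i][j-1]).
    ·  4  9  9  5  5  8  9  6
 ·  0  0  0  0  0  0  0  0  0
 9  0  0  1  1  1  1  1  1  1
 9  0  0  1  2  2  2  2  2  2
 6  0  0  1  2  2  2  2  2  3
 8  0  0  1  2  2  2  3  3  3
 4  0  1  1  2  2  2  3  3  3
 9  0  1  2  2  2  2  3  4  4
 9  0  1  2  3  3  3  3  4  4
 5  0  1  2  3  4  4  4  4  4
dp[8][8] = 4. One LCS (by backtracking along matches): 9, 9, 8, 9.

4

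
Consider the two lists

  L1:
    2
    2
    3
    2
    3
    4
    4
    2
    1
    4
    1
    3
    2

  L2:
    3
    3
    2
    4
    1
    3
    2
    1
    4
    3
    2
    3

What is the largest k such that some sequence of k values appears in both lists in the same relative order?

8

Match 3 [3,2], then 2 [4,3], then 3 [5,6], then 2 [8,7], then 1 [9,8], then 4 [10,9], then 3 [12,10], then 2 [13,11] — 8 values in the same relative order in both. The LCS DP gives dp[13][12] = 8, so this is optimal.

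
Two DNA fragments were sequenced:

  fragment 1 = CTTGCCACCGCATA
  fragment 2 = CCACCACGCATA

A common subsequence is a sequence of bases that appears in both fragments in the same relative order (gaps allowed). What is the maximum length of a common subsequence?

Match C (fragment 1 #1, fragment 2 #2), then C (fragment 1 #5, fragment 2 #4), then C (fragment 1 #6, fragment 2 #5), then A (fragment 1 #7, fragment 2 #6), then C (fragment 1 #9, fragment 2 #7), then G (fragment 1 #10, fragment 2 #8), then C (fragment 1 #11, fragment 2 #9), then A (fragment 1 #12, fragment 2 #10), then T (fragment 1 #13, fragment 2 #11), then A (fragment 1 #14, fragment 2 #12) — 10 bases in the same relative order in both. dp[14][12] = 10 confirms this is the maximum.

10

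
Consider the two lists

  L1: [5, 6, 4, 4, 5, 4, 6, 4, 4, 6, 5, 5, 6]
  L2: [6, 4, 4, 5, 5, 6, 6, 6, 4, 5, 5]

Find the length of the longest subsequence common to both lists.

Taking 6 [2,1], 4 [3,2], 4 [4,3], 5 [5,5], 6 [7,8], 4 [9,9], 5 [11,10], 5 [12,11] gives a common subsequence of length 8. The LCS DP gives dp[13][11] = 8, so this is optimal.

8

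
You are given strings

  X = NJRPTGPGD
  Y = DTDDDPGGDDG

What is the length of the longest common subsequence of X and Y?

4

Match P (X #4, Y #6); then G (X #6, Y #7); then G (X #8, Y #8); then D (X #9, Y #10) — 4 characters in the same relative order in both. The LCS DP gives dp[9][11] = 4, so this is optimal.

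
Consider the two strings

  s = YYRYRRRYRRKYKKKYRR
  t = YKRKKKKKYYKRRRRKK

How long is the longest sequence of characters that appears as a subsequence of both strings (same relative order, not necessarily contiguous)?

Match Y at s[1]=t[1], then Y at s[2]=t[9], then Y at s[4]=t[10], then R at s[6]=t[12], then R at s[7]=t[13], then R at s[9]=t[14], then R at s[10]=t[15], then K at s[14]=t[16], then K at s[15]=t[17] — 9 characters in the same relative order in both. The LCS DP gives dp[18][17] = 9, so this is optimal.

9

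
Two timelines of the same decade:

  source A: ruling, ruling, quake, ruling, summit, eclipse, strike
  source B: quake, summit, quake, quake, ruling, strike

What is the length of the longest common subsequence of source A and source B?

3

One common subsequence of length 3: quake (source A #3, source B #4), then ruling (source A #4, source B #5), then strike (source A #7, source B #6). Since dp[7][6] = 3, nothing longer is possible.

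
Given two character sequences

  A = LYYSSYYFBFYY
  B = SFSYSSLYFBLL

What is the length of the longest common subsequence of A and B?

Let dp[i][j] be the LCS length of the first i characters of A and the first j characters of B. dp[i][j] = dp[i-1][j-1]+1 when the i-th and j-th characters match, else max(dp[i-1][j], dp[i][j-1]).
    ·  S  F  S  Y  S  S  L  Y  F  B  L  L
 ·  0  0  0  0  0  0  0  0  0  0  0  0  0
 L  0  0  0  0  0  0  0  1  1  1  1  1  1
 Y  0  0  0  0  1  1  1  1  2  2  2  2  2
 Y  0  0  0  0  1  1  1  1  2  2  2  2  2
 S  0  1  1  1  1  2  2  2  2  2  2  2  2
 S  0  1  1  2  2  2  3  3  3  3  3  3  3
 Y  0  1  1  2  3  3  3  3  4  4  4  4  4
 Y  0  1  1  2  3  3  3  3  4  4  4  4  4
 F  0  1  2  2  3  3  3  3  4  5  5  5  5
 B  0  1  2  2  3  3  3  3  4  5  6  6  6
 F  0  1  2  2  3  3  3  3  4  5  6  6  6
 Y  0  1  2  2  3  3  3  3  4  5  6  6  6
 Y  0  1  2  2  3  3  3  3  4  5  6  6  6
dp[12][12] = 6. One LCS (by backtracking along matches): YSSYFB.

6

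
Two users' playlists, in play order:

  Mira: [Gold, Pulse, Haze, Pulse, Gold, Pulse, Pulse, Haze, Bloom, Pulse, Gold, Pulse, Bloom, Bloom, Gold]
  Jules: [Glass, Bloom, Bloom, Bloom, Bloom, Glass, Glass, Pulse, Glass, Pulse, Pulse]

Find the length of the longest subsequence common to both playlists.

3

One common subsequence of length 3: Pulse at Mira[2]=Jules[8]; then Pulse at Mira[10]=Jules[10]; then Pulse at Mira[12]=Jules[11]. Since dp[15][11] = 3, nothing longer is possible.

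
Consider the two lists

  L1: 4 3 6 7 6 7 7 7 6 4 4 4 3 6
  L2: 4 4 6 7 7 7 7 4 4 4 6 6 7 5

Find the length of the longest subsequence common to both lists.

10

One common subsequence of length 10: 4 at L1[1]=L2[2] → 6 at L1[3]=L2[3] → 7 at L1[4]=L2[4] → 7 at L1[6]=L2[5] → 7 at L1[7]=L2[6] → 7 at L1[8]=L2[7] → 4 at L1[10]=L2[8] → 4 at L1[11]=L2[9] → 4 at L1[12]=L2[10] → 6 at L1[14]=L2[12]. dp[14][14] = 10 confirms this is the maximum.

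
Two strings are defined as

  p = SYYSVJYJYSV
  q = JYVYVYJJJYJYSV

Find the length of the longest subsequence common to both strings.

Taking Y at p[2]=q[2]; then Y at p[3]=q[4]; then V at p[5]=q[5]; then J at p[6]=q[9]; then Y at p[7]=q[10]; then J at p[8]=q[11]; then Y at p[9]=q[12]; then S at p[10]=q[13]; then V at p[11]=q[14] gives a common subsequence of length 9. Since dp[11][14] = 9, nothing longer is possible.

9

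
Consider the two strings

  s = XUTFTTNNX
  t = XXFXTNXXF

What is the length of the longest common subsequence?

5

Let dp[i][j] be the LCS length of the first i characters of s and the first j characters of t. dp[i][j] = dp[i-1][j-1]+1 when the i-th and j-th characters match, else max(dp[i-1][j], dp[i][j-1]).
    ·  X  X  F  X  T  N  X  X  F
 ·  0  0  0  0  0  0  0  0  0  0
 X  0  1  1  1  1  1  1  1  1  1
 U  0  1  1  1  1  1  1  1  1  1
 T  0  1  1  1  1  2  2  2  2  2
 F  0  1  1  2  2  2  2  2  2  3
 T  0  1  1  2  2  3  3  3  3  3
 T  0  1  1  2  2  3  3  3  3  3
 N  0  1  1  2  2  3  4  4  4  4
 N  0  1  1  2  2  3  4  4  4  4
 X  0  1  2  2  3  3  4  5  5  5
dp[9][9] = 5. One LCS (by backtracking along matches): XFTNX.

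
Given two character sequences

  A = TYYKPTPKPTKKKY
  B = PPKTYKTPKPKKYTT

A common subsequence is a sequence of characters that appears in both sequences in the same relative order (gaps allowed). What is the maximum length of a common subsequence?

One common subsequence of length 10: T [1,4], Y [3,5], K [4,6], T [6,7], P [7,8], K [8,9], P [9,10], K [12,11], K [13,12], Y [14,13]. dp[14][15] = 10 confirms this is the maximum.

10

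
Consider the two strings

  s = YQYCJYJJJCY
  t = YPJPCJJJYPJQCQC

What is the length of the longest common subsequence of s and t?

Pick Y [1,1]; then C [4,5]; then J [5,6]; then J [7,7]; then J [8,8]; then J [9,11]; then C [10,15]; all 7 characters appear in both, in order. The LCS DP gives dp[11][15] = 7, so this is optimal.

7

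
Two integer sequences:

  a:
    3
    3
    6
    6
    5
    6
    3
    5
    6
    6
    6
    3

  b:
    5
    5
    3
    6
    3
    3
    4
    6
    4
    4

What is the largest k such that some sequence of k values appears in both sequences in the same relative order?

4

Let dp[i][j] be the LCS length of the first i values of a and the first j values of b. dp[i][j] = dp[i-1][j-1]+1 when the i-th and j-th values match, else max(dp[i-1][j], dp[i][j-1]).
    ·  5  5  3  6  3  3  4  6  4  4
 ·  0  0  0  0  0  0  0  0  0  0  0
 3  0  0  0  1  1  1  1  1  1  1  1
 3  0  0  0  1  1  2  2  2  2  2  2
 6  0  0  0  1  2  2  2  2  3  3  3
 6  0  0  0  1  2  2  2  2  3  3  3
 5  0  1  1  1  2  2  2  2  3  3  3
 6  0  1  1  1  2  2  2  2  3  3  3
 3  0  1  1  2  2  3  3  3  3  3  3
 5  0  1  2  2  2  3  3  3  3  3  3
 6  0  1  2  2  3  3  3  3  4  4  4
 6  0  1  2  2  3  3  3  3  4  4  4
 6  0  1  2  2  3  3  3  3  4  4  4
 3  0  1  2  3  3  4  4  4  4  4  4
dp[12][10] = 4. One LCS (by backtracking along matches): 3, 3, 3, 6.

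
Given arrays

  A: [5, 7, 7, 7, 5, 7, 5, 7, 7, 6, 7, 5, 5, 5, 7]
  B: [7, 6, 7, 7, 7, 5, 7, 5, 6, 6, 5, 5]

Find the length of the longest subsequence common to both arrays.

9

Pick 7 [2,3], then 7 [3,4], then 7 [4,5], then 5 [5,6], then 7 [6,7], then 5 [7,8], then 6 [10,10], then 5 [13,11], then 5 [14,12]; all 9 values appear in both, in order. dp[15][12] = 9 confirms this is the maximum.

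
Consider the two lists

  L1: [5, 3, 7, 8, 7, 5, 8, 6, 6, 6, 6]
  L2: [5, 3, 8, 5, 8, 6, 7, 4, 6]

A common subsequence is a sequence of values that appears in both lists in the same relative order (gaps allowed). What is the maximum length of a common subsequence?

Let dp[i][j] be the LCS length of the first i values of L1 and the first j values of L2. dp[i][j] = dp[i-1][j-1]+1 when the i-th and j-th values match, else max(dp[i-1][j], dp[i][j-1]).
    ·  5  3  8  5  8  6  7  4  6
 ·  0  0  0  0  0  0  0  0  0  0
 5  0  1  1  1  1  1  1  1  1  1
 3  0  1  2  2  2  2  2  2  2  2
 7  0  1  2  2  2  2  2  3  3  3
 8  0  1  2  3  3  3  3  3  3  3
 7  0  1  2  3  3  3  3  4  4  4
 5  0  1  2  3  4  4  4  4  4  4
 8  0  1  2  3  4  5  5  5  5  5
 6  0  1  2  3  4  5  6  6  6  6
 6  0  1  2  3  4  5  6  6  6  7
 6  0  1  2  3  4  5  6  6  6  7
 6  0  1  2  3  4  5  6  6  6  7
dp[11][9] = 7. One LCS (by backtracking along matches): 5, 3, 8, 5, 8, 6, 6.

7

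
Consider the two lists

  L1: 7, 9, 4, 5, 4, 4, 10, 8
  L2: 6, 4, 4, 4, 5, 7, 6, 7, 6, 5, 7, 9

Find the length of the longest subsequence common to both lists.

3

Let dp[i][j] be the LCS length of the first i values of L1 and the first j values of L2. dp[i][j] = dp[i-1][j-1]+1 when the i-th and j-th values match, else max(dp[i-1][j], dp[i][j-1]).
    ·  6  4  4  4  5  7  6  7  6  5  7  9
 ·  0  0  0  0  0  0  0  0  0  0  0  0  0
 7  0  0  0  0  0  0  1  1  1  1  1  1  1
 9  0  0  0  0  0  0  1  1  1  1  1  1  2
 4  0  0  1  1  1  1  1  1  1  1  1  1  2
 5  0  0  1  1  1  2  2  2  2  2  2  2  2
 4  0  0  1  2  2  2  2  2  2  2  2  2  2
 4  0  0  1  2  3  3  3  3  3  3  3  3  3
10  0  0  1  2  3  3  3  3  3  3  3  3  3
 8  0  0  1  2  3  3  3  3  3  3  3  3  3
dp[8][12] = 3. One LCS (by backtracking along matches): 4, 4, 4.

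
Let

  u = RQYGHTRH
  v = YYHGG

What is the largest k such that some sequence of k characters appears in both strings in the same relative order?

Let dp[i][j] be the LCS length of the first i characters of u and the first j characters of v. dp[i][j] = dp[i-1][j-1]+1 when the i-th and j-th characters match, else max(dp[i-1][j], dp[i][j-1]).
    ·  Y  Y  H  G  G
 ·  0  0  0  0  0  0
 R  0  0  0  0  0  0
 Q  0  0  0  0  0  0
 Y  0  1  1  1  1  1
 G  0  1  1  1  2  2
 H  0  1  1  2  2  2
 T  0  1  1  2  2  2
 R  0  1  1  2  2  2
 H  0  1  1  2  2  2
dp[8][5] = 2. One LCS (by backtracking along matches): YG.

2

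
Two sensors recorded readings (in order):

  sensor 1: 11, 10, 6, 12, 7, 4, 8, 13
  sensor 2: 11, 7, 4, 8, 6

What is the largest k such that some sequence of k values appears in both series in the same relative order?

Let dp[i][j] be the LCS length of the first i values of sensor 1 and the first j values of sensor 2. dp[i][j] = dp[i-1][j-1]+1 when the i-th and j-th values match, else max(dp[i-1][j], dp[i][j-1]).
    · 11  7  4  8  6
 ·  0  0  0  0  0  0
11  0  1  1  1  1  1
10  0  1  1  1  1  1
 6  0  1  1  1  1  2
12  0  1  1  1  1  2
 7  0  1  2  2  2  2
 4  0  1  2  3  3  3
 8  0  1  2  3  4  4
13  0  1  2  3  4  4
dp[8][5] = 4. One LCS (by backtracking along matches): 11, 7, 4, 8.

4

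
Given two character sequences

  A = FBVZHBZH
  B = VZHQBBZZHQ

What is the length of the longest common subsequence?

Pick V at A[3]=B[1] → Z at A[4]=B[2] → H at A[5]=B[3] → B at A[6]=B[6] → Z at A[7]=B[8] → H at A[8]=B[9]; all 6 characters appear in both, in order. The LCS DP gives dp[8][10] = 6, so this is optimal.

6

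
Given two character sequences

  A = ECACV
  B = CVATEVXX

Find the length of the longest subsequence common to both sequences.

Let dp[i][j] be the LCS length of the first i characters of A and the first j characters of B. dp[i][j] = dp[i-1][j-1]+1 when the i-th and j-th characters match, else max(dp[i-1][j], dp[i][j-1]).
    ·  C  V  A  T  E  V  X  X
 ·  0  0  0  0  0  0  0  0  0
 E  0  0  0  0  0  1  1  1  1
 C  0  1  1  1  1  1  1  1  1
 A  0  1  1  2  2  2  2  2  2
 C  0  1  1  2  2  2  2  2  2
 V  0  1  2  2  2  2  3  3  3
dp[5][8] = 3. One LCS (by backtracking along matches): CAV.

3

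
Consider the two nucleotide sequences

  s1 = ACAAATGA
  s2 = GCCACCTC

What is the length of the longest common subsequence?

3

Taking A (s1 #1, s2 #4), then C (s1 #2, s2 #6), then T (s1 #6, s2 #7) gives a common subsequence of length 3. The LCS DP gives dp[8][8] = 3, so this is optimal.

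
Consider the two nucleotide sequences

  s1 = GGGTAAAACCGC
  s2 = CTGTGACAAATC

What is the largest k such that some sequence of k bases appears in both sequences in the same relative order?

Pick G [1,3]; then G [3,5]; then A [5,6]; then A [6,8]; then A [7,9]; then A [8,10]; then C [12,12]; all 7 bases appear in both, in order. The LCS DP gives dp[12][12] = 7, so this is optimal.

7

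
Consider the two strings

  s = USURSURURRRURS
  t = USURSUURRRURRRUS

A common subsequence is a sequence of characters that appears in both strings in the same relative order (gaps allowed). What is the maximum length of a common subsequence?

13

Pick U at s[1]=t[1], S at s[2]=t[2], U at s[3]=t[3], R at s[4]=t[4], S at s[5]=t[5], U at s[6]=t[7], R at s[7]=t[10], U at s[8]=t[11], R at s[9]=t[12], R at s[10]=t[13], R at s[11]=t[14], U at s[12]=t[15], S at s[14]=t[16]; all 13 characters appear in both, in order, and the DP table's final entry dp[14][16] is also 13, so no common subsequence is longer.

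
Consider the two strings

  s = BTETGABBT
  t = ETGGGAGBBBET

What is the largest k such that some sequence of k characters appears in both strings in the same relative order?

7

Let dp[i][j] be the LCS length of the first i characters of s and the first j characters of t. dp[i][j] = dp[i-1][j-1]+1 when the i-th and j-th characters match, else max(dp[i-1][j], dp[i][j-1]).
    ·  E  T  G  G  G  A  G  B  B  B  E  T
 ·  0  0  0  0  0  0  0  0  0  0  0  0  0
 B  0  0  0  0  0  0  0  0  1  1  1  1  1
 T  0  0  1  1  1  1  1  1  1  1  1  1  2
 E  0  1  1  1  1  1  1  1  1  1  1  2  2
 T  0  1  2  2  2  2  2  2  2  2  2  2  3
 G  0  1  2  3  3  3  3  3  3  3  3  3  3
 A  0  1  2  3  3  3  4  4  4  4  4  4  4
 B  0  1  2  3  3  3  4  4  5  5  5  5  5
 B  0  1  2  3  3  3  4  4  5  6  6  6  6
 T  0  1  2  3  3  3  4  4  5  6  6  6  7
dp[9][12] = 7. One LCS (by backtracking along matches): ETGABBT.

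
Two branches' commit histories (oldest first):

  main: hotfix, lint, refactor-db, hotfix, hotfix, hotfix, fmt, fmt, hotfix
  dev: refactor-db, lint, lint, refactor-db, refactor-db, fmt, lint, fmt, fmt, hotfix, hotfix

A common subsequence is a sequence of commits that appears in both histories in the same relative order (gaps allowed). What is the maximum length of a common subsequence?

One common subsequence of length 5: lint at main[2]=dev[3] → refactor-db at main[3]=dev[5] → fmt at main[7]=dev[8] → fmt at main[8]=dev[9] → hotfix at main[9]=dev[11]. dp[9][11] = 5 confirms this is the maximum.

5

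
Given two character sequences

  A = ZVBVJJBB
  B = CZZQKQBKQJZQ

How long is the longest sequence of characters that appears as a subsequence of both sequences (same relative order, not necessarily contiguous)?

Match Z [1,3], then B [3,7], then J [5,10] — 3 characters in the same relative order in both, and the DP table's final entry dp[8][12] is also 3, so no common subsequence is longer.

3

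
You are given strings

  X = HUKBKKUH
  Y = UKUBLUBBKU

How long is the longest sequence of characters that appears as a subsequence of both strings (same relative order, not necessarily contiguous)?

5

Pick U at X[2]=Y[1], K at X[3]=Y[2], B at X[4]=Y[8], K at X[6]=Y[9], U at X[7]=Y[10]; all 5 characters appear in both, in order. dp[8][10] = 5 confirms this is the maximum.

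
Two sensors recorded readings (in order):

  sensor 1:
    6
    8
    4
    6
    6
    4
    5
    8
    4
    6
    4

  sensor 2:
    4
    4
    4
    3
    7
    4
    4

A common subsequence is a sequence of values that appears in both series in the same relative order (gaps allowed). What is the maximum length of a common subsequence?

Taking 4 (sensor 1 #3, sensor 2 #2); then 4 (sensor 1 #6, sensor 2 #3); then 4 (sensor 1 #9, sensor 2 #6); then 4 (sensor 1 #11, sensor 2 #7) gives a common subsequence of length 4, and the DP table's final entry dp[11][7] is also 4, so no common subsequence is longer.

4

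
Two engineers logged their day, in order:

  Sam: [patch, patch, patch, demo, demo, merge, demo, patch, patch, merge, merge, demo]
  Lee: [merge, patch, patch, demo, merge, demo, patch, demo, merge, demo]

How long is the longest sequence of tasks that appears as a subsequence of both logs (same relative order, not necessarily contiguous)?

8

Pick patch at Sam[2]=Lee[2]; then patch at Sam[3]=Lee[3]; then demo at Sam[5]=Lee[4]; then merge at Sam[6]=Lee[5]; then demo at Sam[7]=Lee[6]; then patch at Sam[8]=Lee[7]; then merge at Sam[11]=Lee[9]; then demo at Sam[12]=Lee[10]; all 8 tasks appear in both, in order. The LCS DP gives dp[12][10] = 8, so this is optimal.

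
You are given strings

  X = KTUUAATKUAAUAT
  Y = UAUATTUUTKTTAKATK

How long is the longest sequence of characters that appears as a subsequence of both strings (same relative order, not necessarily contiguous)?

Taking T (X #2, Y #6) → U (X #3, Y #7) → U (X #4, Y #8) → T (X #7, Y #9) → K (X #8, Y #10) → A (X #10, Y #13) → A (X #13, Y #15) → T (X #14, Y #16) gives a common subsequence of length 8. The LCS DP gives dp[14][17] = 8, so this is optimal.

8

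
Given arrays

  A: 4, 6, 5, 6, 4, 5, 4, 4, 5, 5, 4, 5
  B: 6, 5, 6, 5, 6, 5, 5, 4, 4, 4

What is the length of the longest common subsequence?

7

Let dp[i][j] be the LCS length of the first i values of A and the first j values of B. dp[i][j] = dp[i-1][j-1]+1 when the i-th and j-th values match, else max(dp[i-1][j], dp[i][j-1]).
    ·  6  5  6  5  6  5  5  4  4  4
 ·  0  0  0  0  0  0  0  0  0  0  0
 4  0  0  0  0  0  0  0  0  1  1  1
 6  0  1  1  1  1  1  1  1  1  1  1
 5  0  1  2  2  2  2  2  2  2  2  2
 6  0  1  2  3  3  3  3  3  3  3  3
 4  0  1  2  3  3  3  3  3  4  4  4
 5  0  1  2  3  4  4  4  4  4  4  4
 4  0  1  2  3  4  4  4  4  5  5  5
 4  0  1  2  3  4  4  4  4  5  6  6
 5  0  1  2  3  4  4  5  5  5  6  6
 5  0  1  2  3  4  4  5  6  6  6  6
 4  0  1  2  3  4  4  5  6  7  7  7
 5  0  1  2  3  4  4  5  6  7  7  7
dp[12][10] = 7. One LCS (by backtracking along matches): 6, 5, 6, 5, 4, 4, 4.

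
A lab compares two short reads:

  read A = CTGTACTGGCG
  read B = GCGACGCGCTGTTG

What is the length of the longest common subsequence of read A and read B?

8

One common subsequence of length 8: C [1,2] → G [3,3] → A [5,4] → C [6,5] → G [8,6] → G [9,8] → C [10,9] → G [11,14]. The LCS DP gives dp[11][14] = 8, so this is optimal.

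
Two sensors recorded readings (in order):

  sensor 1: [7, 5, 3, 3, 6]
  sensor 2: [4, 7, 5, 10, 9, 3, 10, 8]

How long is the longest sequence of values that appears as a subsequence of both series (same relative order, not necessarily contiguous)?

Let dp[i][j] be the LCS length of the first i values of sensor 1 and the first j values of sensor 2. dp[i][j] = dp[i-1][j-1]+1 when the i-th and j-th values match, else max(dp[i-1][j], dp[i][j-1]).
    ·  4  7  5 10  9  3 10  8
 ·  0  0  0  0  0  0  0  0  0
 7  0  0  1  1  1  1  1  1  1
 5  0  0  1  2  2  2  2  2  2
 3  0  0  1  2  2  2  3  3  3
 3  0  0  1  2  2  2  3  3  3
 6  0  0  1  2  2  2  3  3  3
dp[5][8] = 3. One LCS (by backtracking along matches): 7, 5, 3.

3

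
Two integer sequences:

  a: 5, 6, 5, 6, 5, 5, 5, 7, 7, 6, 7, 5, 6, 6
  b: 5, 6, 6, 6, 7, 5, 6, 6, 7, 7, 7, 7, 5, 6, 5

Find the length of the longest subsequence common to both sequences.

Match 5 [1,1]; then 6 [2,4]; then 5 [3,6]; then 6 [4,8]; then 7 [8,10]; then 7 [9,11]; then 7 [11,12]; then 5 [12,13]; then 6 [13,14] — 9 values in the same relative order in both. The LCS DP gives dp[14][15] = 9, so this is optimal.

9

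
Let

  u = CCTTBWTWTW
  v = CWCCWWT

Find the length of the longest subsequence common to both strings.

5

Taking C (u #1, v #3), C (u #2, v #4), W (u #6, v #5), W (u #8, v #6), T (u #9, v #7) gives a common subsequence of length 5. Since dp[10][7] = 5, nothing longer is possible.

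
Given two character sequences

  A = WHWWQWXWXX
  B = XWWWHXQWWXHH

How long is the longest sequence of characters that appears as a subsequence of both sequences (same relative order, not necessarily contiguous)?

7

Match W (A #1, B #2); then W (A #3, B #3); then W (A #4, B #4); then Q (A #5, B #7); then W (A #6, B #8); then W (A #8, B #9); then X (A #9, B #10) — 7 characters in the same relative order in both. The LCS DP gives dp[10][12] = 7, so this is optimal.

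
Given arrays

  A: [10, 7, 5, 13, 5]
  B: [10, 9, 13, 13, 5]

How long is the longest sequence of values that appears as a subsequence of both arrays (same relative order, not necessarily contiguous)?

3

Pick 10 [1,1]; then 13 [4,4]; then 5 [5,5]; all 3 values appear in both, in order, and the DP table's final entry dp[5][5] is also 3, so no common subsequence is longer.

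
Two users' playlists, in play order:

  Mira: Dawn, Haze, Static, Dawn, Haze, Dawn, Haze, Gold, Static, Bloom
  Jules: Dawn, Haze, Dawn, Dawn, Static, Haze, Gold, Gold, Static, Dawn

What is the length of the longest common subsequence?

Match Dawn [1,1], Haze [2,2], Dawn [4,3], Dawn [6,4], Haze [7,6], Gold [8,8], Static [9,9] — 7 songs in the same relative order in both, and the DP table's final entry dp[10][10] is also 7, so no common subsequence is longer.

7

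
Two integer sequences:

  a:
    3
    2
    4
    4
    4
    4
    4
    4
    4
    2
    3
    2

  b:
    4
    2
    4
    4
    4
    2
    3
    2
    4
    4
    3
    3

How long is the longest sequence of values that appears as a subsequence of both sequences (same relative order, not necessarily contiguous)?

Let dp[i][j] be the LCS length of the first i values of a and the first j values of b. dp[i][j] = dp[i-1][j-1]+1 when the i-th and j-th values match, else max(dp[i-1][j], dp[i][j-1]).
    ·  4  2  4  4  4  2  3  2  4  4  3  3
 ·  0  0  0  0  0  0  0  0  0  0  0  0  0
 3  0  0  0  0  0  0  0  1  1  1  1  1  1
 2  0  0  1  1  1  1  1  1  2  2  2  2  2
 4  0  1  1  2  2  2  2  2  2  3  3  3  3
 4  0  1  1  2  3  3  3  3  3  3  4  4  4
 4  0  1  1  2  3  4  4  4  4  4  4  4  4
 4  0  1  1  2  3  4  4  4  4  5  5  5  5
 4  0  1  1  2  3  4  4  4  4  5  6  6  6
 4  0  1  1  2  3  4  4  4  4  5  6  6  6
 4  0  1  1  2  3  4  4  4  4  5  6  6  6
 2  0  1  2  2  3  4  5  5  5  5  6  6  6
 3  0  1  2  2  3  4  5  6  6  6  6  7  7
 2  0  1  2  2  3  4  5  6  7  7  7  7  7
dp[12][12] = 7. One LCS (by backtracking along matches): 2, 4, 4, 4, 4, 4, 3.

7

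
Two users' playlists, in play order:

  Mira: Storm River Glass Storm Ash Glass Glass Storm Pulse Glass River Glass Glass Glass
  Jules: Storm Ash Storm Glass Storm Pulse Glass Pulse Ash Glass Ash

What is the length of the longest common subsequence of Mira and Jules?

One common subsequence of length 7: Storm at Mira[1]=Jules[1], then Storm at Mira[4]=Jules[3], then Glass at Mira[7]=Jules[4], then Storm at Mira[8]=Jules[5], then Pulse at Mira[9]=Jules[6], then Glass at Mira[10]=Jules[7], then Glass at Mira[12]=Jules[10]. Since dp[14][11] = 7, nothing longer is possible.

7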